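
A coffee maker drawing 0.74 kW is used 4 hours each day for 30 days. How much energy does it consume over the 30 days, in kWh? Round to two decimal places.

88.80 kWh

Runtime = 4 h/day × 30 days = 120 h
Energy = 0.74 kW × 120 h = 88.8 kWh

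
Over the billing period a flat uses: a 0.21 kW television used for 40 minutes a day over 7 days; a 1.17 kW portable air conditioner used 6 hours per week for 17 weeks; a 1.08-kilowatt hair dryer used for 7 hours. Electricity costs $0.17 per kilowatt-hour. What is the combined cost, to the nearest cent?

television: Runtime = 40 min × 7 = 280 min = 4.666666… h
television: 0.21 kW × 4.666666… h = 0.98 kWh
portable air conditioner: Runtime = 6 h/week × 17 weeks = 102 h
portable air conditioner: 1.17 kW × 102 h = 119.34 kWh
hair dryer: 1.08 kW × 7 h = 7.56 kWh
Total energy = 127.88 kWh
Cost = 127.88 × $0.17 = $21.74

$21.74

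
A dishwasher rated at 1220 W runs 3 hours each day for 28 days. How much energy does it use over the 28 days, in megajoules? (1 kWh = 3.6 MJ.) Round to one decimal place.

Runtime = 3 h/day × 28 days = 84 h
Energy = 1.22 kW × 84 h = 102.48 kWh
= 102.48 × 3.6 MJ = 368.9 MJ

368.9 MJ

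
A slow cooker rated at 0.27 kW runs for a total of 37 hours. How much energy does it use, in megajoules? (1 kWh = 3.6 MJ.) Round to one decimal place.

36.0 MJ

Energy = 0.27 kW × 37 h = 9.99 kWh
= 9.99 × 3.6 MJ = 36.0 MJ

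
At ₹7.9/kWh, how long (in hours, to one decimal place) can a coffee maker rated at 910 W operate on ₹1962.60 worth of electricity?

Energy available = ₹1962.60 ÷ ₹7.9/kWh = 248.4304 kWh
Hours = 248.4304 kWh ÷ 0.91 kW = 273.0 h

273.0 h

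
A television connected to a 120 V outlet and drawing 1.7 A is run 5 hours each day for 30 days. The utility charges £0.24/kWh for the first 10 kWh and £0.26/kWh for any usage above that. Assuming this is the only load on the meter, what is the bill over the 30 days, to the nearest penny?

£7.76

Power = 1.7 A × 120 V = 204 W = 0.204 kW
Runtime = 5 h/day × 30 days = 150 h
Energy = 0.204 kW × 150 h = 30.6 kWh
Tier 1 (0–10 kWh): 10 × £0.24 = £2.4
Above 10 kWh: 20.6 × £0.26 = £5.356
Bill = £7.76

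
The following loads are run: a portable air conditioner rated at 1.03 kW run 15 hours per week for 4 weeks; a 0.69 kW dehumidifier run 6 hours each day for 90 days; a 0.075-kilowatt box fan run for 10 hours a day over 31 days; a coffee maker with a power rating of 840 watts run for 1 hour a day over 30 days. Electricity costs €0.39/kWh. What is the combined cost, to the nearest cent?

€188.31

portable air conditioner: Runtime = 15 h/week × 4 weeks = 60 h
portable air conditioner: 1.03 kW × 60 h = 61.8 kWh
dehumidifier: Runtime = 6 h/day × 90 days = 540 h
dehumidifier: 0.69 kW × 540 h = 372.6 kWh
box fan: Runtime = 10 h/day × 31 days = 310 h
box fan: 0.075 kW × 310 h = 23.25 kWh
coffee maker: Runtime = 1 h/day × 30 days = 30 h
coffee maker: 0.84 kW × 30 h = 25.2 kWh
Total energy = 482.85 kWh
Cost = 482.85 × €0.39 = €188.31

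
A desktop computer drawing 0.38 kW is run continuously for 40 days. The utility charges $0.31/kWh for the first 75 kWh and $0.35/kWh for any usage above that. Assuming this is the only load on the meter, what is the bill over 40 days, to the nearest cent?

$124.68

Runtime = 24 h × 40 = 960 h
Energy = 0.38 kW × 960 h = 364.8 kWh
Tier 1 (0–75 kWh): 75 × $0.31 = $23.25
Above 75 kWh: 289.8 × $0.35 = $101.43
Bill = $124.68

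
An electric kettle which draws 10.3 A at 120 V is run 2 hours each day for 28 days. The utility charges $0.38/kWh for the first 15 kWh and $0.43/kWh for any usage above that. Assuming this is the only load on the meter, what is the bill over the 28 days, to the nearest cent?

Power = 10.3 A × 120 V = 1236 W = 1.236 kW
Runtime = 2 h/day × 28 days = 56 h
Energy = 1.236 kW × 56 h = 69.216 kWh
Tier 1 (0–15 kWh): 15 × $0.38 = $5.7
Above 15 kWh: 54.216 × $0.43 = $23.31288
Bill = $29.01

$29.01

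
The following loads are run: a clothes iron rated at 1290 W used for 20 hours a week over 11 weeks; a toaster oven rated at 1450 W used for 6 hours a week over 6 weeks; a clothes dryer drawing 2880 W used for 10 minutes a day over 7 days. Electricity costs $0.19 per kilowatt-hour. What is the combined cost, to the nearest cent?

clothes iron: Runtime = 20 h/week × 11 weeks = 220 h
clothes iron: 1.29 kW × 220 h = 283.8 kWh
toaster oven: Runtime = 6 h/week × 6 weeks = 36 h
toaster oven: 1.45 kW × 36 h = 52.2 kWh
clothes dryer: Runtime = 10 min × 7 = 70 min = 1.166666… h
clothes dryer: 2.88 kW × 1.166666… h = 3.36 kWh
Total energy = 339.36 kWh
Cost = 339.36 × $0.19 = $64.48

$64.48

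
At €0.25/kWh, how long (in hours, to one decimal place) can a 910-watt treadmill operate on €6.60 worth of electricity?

Energy available = €6.60 ÷ €0.25/kWh = 26.4 kWh
Hours = 26.4 kWh ÷ 0.91 kW = 29.0 h

29.0 h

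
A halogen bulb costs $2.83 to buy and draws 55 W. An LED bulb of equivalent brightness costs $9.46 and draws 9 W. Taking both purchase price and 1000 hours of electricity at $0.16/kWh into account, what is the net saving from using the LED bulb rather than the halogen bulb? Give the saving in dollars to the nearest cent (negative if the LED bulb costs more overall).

$0.73

halogen bulb: $2.83 + (55/1000) kW × 1000 h × $0.16 = $2.83 + $8.8 = $11.63
LED bulb: $9.46 + (9/1000) kW × 1000 h × $0.16 = $9.46 + $1.44 = $10.9
Saving = $11.63 − $10.9 = $0.73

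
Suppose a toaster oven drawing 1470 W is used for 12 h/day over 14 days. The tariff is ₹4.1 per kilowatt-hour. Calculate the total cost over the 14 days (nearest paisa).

Runtime = 12 h/day × 14 days = 168 h
Energy = 1.47 kW × 168 h = 246.96 kWh
Cost = 246.96 kWh × ₹4.1/kWh = ₹1012.54

₹1012.54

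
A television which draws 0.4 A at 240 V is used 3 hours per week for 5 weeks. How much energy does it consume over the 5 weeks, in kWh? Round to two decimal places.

1.44 kWh

Power = 0.4 A × 240 V = 96 W = 0.096 kW
Runtime = 3 h/week × 5 weeks = 15 h
Energy = 0.096 kW × 15 h = 1.44 kWh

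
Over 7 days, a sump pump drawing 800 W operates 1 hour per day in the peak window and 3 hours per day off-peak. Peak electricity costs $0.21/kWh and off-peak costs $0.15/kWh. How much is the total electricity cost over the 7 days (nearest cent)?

Peak energy = 0.8 kW × 1 h × 7 = 5.6 kWh
Off-peak energy = 0.8 kW × 3 h × 7 = 16.8 kWh
Cost = 5.6 × $0.21 + 16.8 × $0.15 = $1.176 + $2.52 = $3.70

$3.70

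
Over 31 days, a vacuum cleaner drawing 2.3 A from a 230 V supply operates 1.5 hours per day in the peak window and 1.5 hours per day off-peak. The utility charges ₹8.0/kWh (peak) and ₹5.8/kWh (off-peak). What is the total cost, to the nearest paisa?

Power = 2.3 A × 230 V = 529 W = 0.529 kW
Peak energy = 0.529 kW × 1.5 h × 31 = 24.5985 kWh
Off-peak energy = 0.529 kW × 1.5 h × 31 = 24.5985 kWh
Cost = 24.5985 × ₹8.0 + 24.5985 × ₹5.8 = ₹196.788 + ₹142.6713 = ₹339.46

₹339.46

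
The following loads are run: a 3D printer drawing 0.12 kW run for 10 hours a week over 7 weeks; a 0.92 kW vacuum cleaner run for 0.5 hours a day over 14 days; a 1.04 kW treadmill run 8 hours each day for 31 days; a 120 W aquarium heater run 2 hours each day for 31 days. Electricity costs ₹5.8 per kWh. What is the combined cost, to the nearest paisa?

₹1625.16

3D printer: Runtime = 10 h/week × 7 weeks = 70 h
3D printer: 0.12 kW × 70 h = 8.4 kWh
vacuum cleaner: Runtime = 0.5 h/day × 14 days = 7 h
vacuum cleaner: 0.92 kW × 7 h = 6.44 kWh
treadmill: Runtime = 8 h/day × 31 days = 248 h
treadmill: 1.04 kW × 248 h = 257.92 kWh
aquarium heater: Runtime = 2 h/day × 31 days = 62 h
aquarium heater: 0.12 kW × 62 h = 7.44 kWh
Total energy = 280.2 kWh
Cost = 280.2 × ₹5.8 = ₹1625.16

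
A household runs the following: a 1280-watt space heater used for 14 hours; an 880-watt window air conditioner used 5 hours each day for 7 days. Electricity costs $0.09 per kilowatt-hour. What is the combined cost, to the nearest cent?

$4.38

space heater: 1.28 kW × 14 h = 17.92 kWh
window air conditioner: Runtime = 5 h/day × 7 days = 35 h
window air conditioner: 0.88 kW × 35 h = 30.8 kWh
Total energy = 48.72 kWh
Cost = 48.72 × $0.09 = $4.38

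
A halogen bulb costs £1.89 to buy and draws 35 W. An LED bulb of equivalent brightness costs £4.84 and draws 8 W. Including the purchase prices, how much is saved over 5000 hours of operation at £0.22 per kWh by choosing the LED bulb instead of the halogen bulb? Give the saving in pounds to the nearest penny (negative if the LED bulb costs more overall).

£26.75

halogen bulb: £1.89 + (35/1000) kW × 5000 h × £0.22 = £1.89 + £38.5 = £40.39
LED bulb: £4.84 + (8/1000) kW × 5000 h × £0.22 = £4.84 + £8.8 = £13.64
Saving = £40.39 − £13.64 = £26.75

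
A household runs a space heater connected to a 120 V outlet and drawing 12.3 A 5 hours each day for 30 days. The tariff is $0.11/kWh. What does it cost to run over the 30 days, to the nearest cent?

Power = 12.3 A × 120 V = 1476 W = 1.476 kW
Runtime = 5 h/day × 30 days = 150 h
Energy = 1.476 kW × 150 h = 221.4 kWh
Cost = 221.4 kWh × $0.11/kWh = $24.35

$24.35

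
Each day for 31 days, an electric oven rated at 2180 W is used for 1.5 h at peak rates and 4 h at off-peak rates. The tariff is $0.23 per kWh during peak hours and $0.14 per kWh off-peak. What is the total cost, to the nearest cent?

Peak energy = 2.18 kW × 1.5 h × 31 = 101.37 kWh
Off-peak energy = 2.18 kW × 4 h × 31 = 270.32 kWh
Cost = 101.37 × $0.23 + 270.32 × $0.14 = $23.3151 + $37.8448 = $61.16

$61.16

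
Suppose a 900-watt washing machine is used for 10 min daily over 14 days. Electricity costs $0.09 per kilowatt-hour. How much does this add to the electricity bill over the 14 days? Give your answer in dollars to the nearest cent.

$0.19

Runtime = 10 min × 14 = 140 min = 2.333333… h
Energy = 0.9 kW × 2.333333… h = 2.1 kWh
Cost = 2.1 kWh × $0.09/kWh = $0.19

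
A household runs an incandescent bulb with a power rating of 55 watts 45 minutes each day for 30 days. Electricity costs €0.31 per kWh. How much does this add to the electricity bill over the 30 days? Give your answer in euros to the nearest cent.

€0.38

Runtime = 45 min × 30 = 1350 min = 22.5 h
Energy = 0.055 kW × 22.5 h = 1.2375 kWh
Cost = 1.2375 kWh × €0.31/kWh = €0.38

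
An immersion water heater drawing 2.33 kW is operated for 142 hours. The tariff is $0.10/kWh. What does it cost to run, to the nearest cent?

Energy = 2.33 kW × 142 h = 330.86 kWh
Cost = 330.86 kWh × $0.10/kWh = $33.09

$33.09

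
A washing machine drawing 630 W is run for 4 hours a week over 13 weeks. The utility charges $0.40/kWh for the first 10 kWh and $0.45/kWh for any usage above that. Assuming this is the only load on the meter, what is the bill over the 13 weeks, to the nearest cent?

$14.24

Runtime = 4 h/week × 13 weeks = 52 h
Energy = 0.63 kW × 52 h = 32.76 kWh
Tier 1 (0–10 kWh): 10 × $0.40 = $4
Above 10 kWh: 22.76 × $0.45 = $10.242
Bill = $14.24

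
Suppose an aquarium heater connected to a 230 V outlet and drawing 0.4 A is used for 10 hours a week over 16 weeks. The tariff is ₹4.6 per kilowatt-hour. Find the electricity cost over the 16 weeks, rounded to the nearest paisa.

Power = 0.4 A × 230 V = 92 W = 0.092 kW
Runtime = 10 h/week × 16 weeks = 160 h
Energy = 0.092 kW × 160 h = 14.72 kWh
Cost = 14.72 kWh × ₹4.6/kWh = ₹67.71

₹67.71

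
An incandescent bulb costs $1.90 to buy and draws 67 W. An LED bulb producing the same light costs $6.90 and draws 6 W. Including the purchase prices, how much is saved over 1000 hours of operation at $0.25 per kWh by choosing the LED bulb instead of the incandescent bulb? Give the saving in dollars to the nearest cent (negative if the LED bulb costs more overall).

incandescent bulb: $1.90 + (67/1000) kW × 1000 h × $0.25 = $1.90 + $16.75 = $18.65
LED bulb: $6.90 + (6/1000) kW × 1000 h × $0.25 = $6.90 + $1.5 = $8.4
Saving = $18.65 − $8.4 = $10.25

$10.25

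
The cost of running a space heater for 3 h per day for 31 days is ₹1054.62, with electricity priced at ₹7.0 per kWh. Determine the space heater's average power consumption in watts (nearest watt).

1620 W

Energy = ₹1054.62 ÷ ₹7.0/kWh = 150.66 kWh
Runtime = 3 h/day × 31 days = 93 h
Power = 150.66 kWh ÷ 93 h = 1.62 kW = 1620 W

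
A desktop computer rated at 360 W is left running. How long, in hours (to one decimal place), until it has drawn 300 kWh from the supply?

Hours = 300 kWh ÷ 0.36 kW = 833.3 h

833.3 h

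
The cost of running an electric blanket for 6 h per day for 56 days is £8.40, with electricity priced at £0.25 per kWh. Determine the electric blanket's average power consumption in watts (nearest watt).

100 W

Energy = £8.40 ÷ £0.25/kWh = 33.6 kWh
Runtime = 6 h/day × 56 days = 336 h
Power = 33.6 kWh ÷ 336 h = 0.1 kW = 100 W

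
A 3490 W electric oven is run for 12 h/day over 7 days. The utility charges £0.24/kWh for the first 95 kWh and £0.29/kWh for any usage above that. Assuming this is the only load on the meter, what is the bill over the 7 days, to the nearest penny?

Runtime = 12 h/day × 7 days = 84 h
Energy = 3.49 kW × 84 h = 293.16 kWh
Tier 1 (0–95 kWh): 95 × £0.24 = £22.8
Above 95 kWh: 198.16 × £0.29 = £57.4664
Bill = £80.27

£80.27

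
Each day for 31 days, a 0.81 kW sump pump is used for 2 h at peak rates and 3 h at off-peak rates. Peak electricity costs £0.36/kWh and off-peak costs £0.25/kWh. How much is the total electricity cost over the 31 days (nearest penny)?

Peak energy = 0.81 kW × 2 h × 31 = 50.22 kWh
Off-peak energy = 0.81 kW × 3 h × 31 = 75.33 kWh
Cost = 50.22 × £0.36 + 75.33 × £0.25 = £18.0792 + £18.8325 = £36.91

£36.91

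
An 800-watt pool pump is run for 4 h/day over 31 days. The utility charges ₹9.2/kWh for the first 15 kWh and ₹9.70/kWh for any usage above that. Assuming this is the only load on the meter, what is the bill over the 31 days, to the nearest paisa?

₹954.74

Runtime = 4 h/day × 31 days = 124 h
Energy = 0.8 kW × 124 h = 99.2 kWh
Tier 1 (0–15 kWh): 15 × ₹9.2 = ₹138
Above 15 kWh: 84.2 × ₹9.70 = ₹816.74
Bill = ₹954.74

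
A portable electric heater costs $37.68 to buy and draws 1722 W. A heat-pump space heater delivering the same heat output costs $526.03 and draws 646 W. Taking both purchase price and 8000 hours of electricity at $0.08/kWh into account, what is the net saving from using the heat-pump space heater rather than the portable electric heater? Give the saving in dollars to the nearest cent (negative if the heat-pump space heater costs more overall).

portable electric heater: $37.68 + (1722/1000) kW × 8000 h × $0.08 = $37.68 + $1102.08 = $1139.76
heat-pump space heater: $526.03 + (646/1000) kW × 8000 h × $0.08 = $526.03 + $413.44 = $939.47
Saving = $1139.76 − $939.47 = $200.29

$200.29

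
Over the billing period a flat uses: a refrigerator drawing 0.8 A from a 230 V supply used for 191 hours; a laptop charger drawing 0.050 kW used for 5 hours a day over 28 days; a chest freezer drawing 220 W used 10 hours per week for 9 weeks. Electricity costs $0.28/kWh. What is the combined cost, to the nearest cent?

refrigerator: Power = 0.8 A × 230 V = 184 W = 0.184 kW
refrigerator: 0.184 kW × 191 h = 35.144 kWh
laptop charger: Runtime = 5 h/day × 28 days = 140 h
laptop charger: 0.05 kW × 140 h = 7 kWh
chest freezer: Runtime = 10 h/week × 9 weeks = 90 h
chest freezer: 0.22 kW × 90 h = 19.8 kWh
Total energy = 61.944 kWh
Cost = 61.944 × $0.28 = $17.34

$17.34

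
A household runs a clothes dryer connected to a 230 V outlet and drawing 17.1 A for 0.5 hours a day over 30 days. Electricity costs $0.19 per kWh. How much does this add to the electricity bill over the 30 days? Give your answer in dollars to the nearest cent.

Power = 17.1 A × 230 V = 3933 W = 3.933 kW
Runtime = 0.5 h/day × 30 days = 15 h
Energy = 3.933 kW × 15 h = 58.995 kWh
Cost = 58.995 kWh × $0.19/kWh = $11.21

$11.21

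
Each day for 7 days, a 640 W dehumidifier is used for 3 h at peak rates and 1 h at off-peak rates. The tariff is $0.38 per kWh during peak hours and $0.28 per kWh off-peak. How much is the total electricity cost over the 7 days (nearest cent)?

Peak energy = 0.64 kW × 3 h × 7 = 13.44 kWh
Off-peak energy = 0.64 kW × 1 h × 7 = 4.48 kWh
Cost = 13.44 × $0.38 + 4.48 × $0.28 = $5.1072 + $1.2544 = $6.36

$6.36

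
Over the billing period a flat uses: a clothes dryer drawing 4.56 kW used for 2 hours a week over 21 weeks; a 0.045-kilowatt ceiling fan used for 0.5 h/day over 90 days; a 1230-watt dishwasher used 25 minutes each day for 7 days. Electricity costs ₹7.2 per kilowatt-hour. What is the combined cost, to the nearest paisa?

₹1419.35

clothes dryer: Runtime = 2 h/week × 21 weeks = 42 h
clothes dryer: 4.56 kW × 42 h = 191.52 kWh
ceiling fan: Runtime = 0.5 h/day × 90 days = 45 h
ceiling fan: 0.045 kW × 45 h = 2.025 kWh
dishwasher: Runtime = 25 min × 7 = 175 min = 2.916666… h
dishwasher: 1.23 kW × 2.916666… h = 3.5875 kWh
Total energy = 197.1325 kWh
Cost = 197.1325 × ₹7.2 = ₹1419.35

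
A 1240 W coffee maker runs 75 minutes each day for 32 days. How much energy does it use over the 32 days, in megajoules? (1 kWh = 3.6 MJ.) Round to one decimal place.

Runtime = 75 min × 32 = 2400 min = 40 h
Energy = 1.24 kW × 40 h = 49.6 kWh
= 49.6 × 3.6 MJ = 178.6 MJ

178.6 MJ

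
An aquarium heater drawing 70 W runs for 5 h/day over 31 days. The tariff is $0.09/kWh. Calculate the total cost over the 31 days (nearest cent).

Runtime = 5 h/day × 31 days = 155 h
Energy = 0.07 kW × 155 h = 10.85 kWh
Cost = 10.85 kWh × $0.09/kWh = $0.98

$0.98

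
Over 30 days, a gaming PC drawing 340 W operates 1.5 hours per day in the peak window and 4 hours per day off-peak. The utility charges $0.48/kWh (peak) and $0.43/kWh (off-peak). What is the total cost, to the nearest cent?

Peak energy = 0.34 kW × 1.5 h × 30 = 15.3 kWh
Off-peak energy = 0.34 kW × 4 h × 30 = 40.8 kWh
Cost = 15.3 × $0.48 + 40.8 × $0.43 = $7.344 + $17.544 = $24.89

$24.89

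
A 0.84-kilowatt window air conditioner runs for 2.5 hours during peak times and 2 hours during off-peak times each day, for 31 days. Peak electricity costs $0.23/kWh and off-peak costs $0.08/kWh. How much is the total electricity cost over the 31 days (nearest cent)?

$19.14

Peak energy = 0.84 kW × 2.5 h × 31 = 65.1 kWh
Off-peak energy = 0.84 kW × 2 h × 31 = 52.08 kWh
Cost = 65.1 × $0.23 + 52.08 × $0.08 = $14.973 + $4.1664 = $19.14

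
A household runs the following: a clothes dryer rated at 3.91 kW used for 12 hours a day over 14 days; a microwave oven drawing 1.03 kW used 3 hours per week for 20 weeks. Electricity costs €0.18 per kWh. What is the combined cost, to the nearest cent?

clothes dryer: Runtime = 12 h/day × 14 days = 168 h
clothes dryer: 3.91 kW × 168 h = 656.88 kWh
microwave oven: Runtime = 3 h/week × 20 weeks = 60 h
microwave oven: 1.03 kW × 60 h = 61.8 kWh
Total energy = 718.68 kWh
Cost = 718.68 × €0.18 = €129.36

€129.36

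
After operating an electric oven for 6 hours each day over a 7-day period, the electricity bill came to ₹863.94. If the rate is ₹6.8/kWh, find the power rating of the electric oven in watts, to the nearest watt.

Energy = ₹863.94 ÷ ₹6.8/kWh = 127.05 kWh
Runtime = 6 h/day × 7 days = 42 h
Power = 127.05 kWh ÷ 42 h = 3.025 kW = 3025 W

3025 W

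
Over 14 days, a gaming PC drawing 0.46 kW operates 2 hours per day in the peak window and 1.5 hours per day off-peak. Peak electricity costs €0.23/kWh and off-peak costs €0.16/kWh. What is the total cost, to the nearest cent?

€4.51

Peak energy = 0.46 kW × 2 h × 14 = 12.88 kWh
Off-peak energy = 0.46 kW × 1.5 h × 14 = 9.66 kWh
Cost = 12.88 × €0.23 + 9.66 × €0.16 = €2.9624 + €1.5456 = €4.51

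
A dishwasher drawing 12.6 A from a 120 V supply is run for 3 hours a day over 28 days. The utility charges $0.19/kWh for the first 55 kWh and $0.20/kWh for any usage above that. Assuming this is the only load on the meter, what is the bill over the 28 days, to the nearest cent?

$24.85

Power = 12.6 A × 120 V = 1512 W = 1.512 kW
Runtime = 3 h/day × 28 days = 84 h
Energy = 1.512 kW × 84 h = 127.008 kWh
Tier 1 (0–55 kWh): 55 × $0.19 = $10.45
Above 55 kWh: 72.008 × $0.20 = $14.4016
Bill = $24.85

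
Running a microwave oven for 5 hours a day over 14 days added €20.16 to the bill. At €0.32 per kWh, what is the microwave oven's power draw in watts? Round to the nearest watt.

Energy = €20.16 ÷ €0.32/kWh = 63 kWh
Runtime = 5 h/day × 14 days = 70 h
Power = 63 kWh ÷ 70 h = 0.9 kW = 900 W

900 W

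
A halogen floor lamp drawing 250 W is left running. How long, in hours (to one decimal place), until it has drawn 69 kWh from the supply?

276.0 h

Hours = 69 kWh ÷ 0.25 kW = 276.0 h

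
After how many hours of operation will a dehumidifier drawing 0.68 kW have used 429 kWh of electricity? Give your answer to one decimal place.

630.9 h

Hours = 429 kWh ÷ 0.68 kW = 630.9 h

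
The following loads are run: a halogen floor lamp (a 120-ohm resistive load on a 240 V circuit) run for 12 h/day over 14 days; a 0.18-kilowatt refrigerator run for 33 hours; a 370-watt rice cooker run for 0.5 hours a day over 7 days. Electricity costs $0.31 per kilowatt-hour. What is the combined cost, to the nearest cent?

$27.24

halogen floor lamp: Power = V²/R = 240²/120 = 480 W = 0.48 kW
halogen floor lamp: Runtime = 12 h/day × 14 days = 168 h
halogen floor lamp: 0.48 kW × 168 h = 80.64 kWh
refrigerator: 0.18 kW × 33 h = 5.94 kWh
rice cooker: Runtime = 0.5 h/day × 7 days = 3.5 h
rice cooker: 0.37 kW × 3.5 h = 1.295 kWh
Total energy = 87.875 kWh
Cost = 87.875 × $0.31 = $27.24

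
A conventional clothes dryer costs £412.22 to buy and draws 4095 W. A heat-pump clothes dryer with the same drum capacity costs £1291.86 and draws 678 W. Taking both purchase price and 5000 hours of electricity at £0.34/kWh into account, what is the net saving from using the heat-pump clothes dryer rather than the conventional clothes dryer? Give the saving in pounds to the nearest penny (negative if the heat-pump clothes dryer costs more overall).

£4929.26

conventional clothes dryer: £412.22 + (4095/1000) kW × 5000 h × £0.34 = £412.22 + £6961.5 = £7373.72
heat-pump clothes dryer: £1291.86 + (678/1000) kW × 5000 h × £0.34 = £1291.86 + £1152.6 = £2444.46
Saving = £7373.72 − £2444.46 = £4929.26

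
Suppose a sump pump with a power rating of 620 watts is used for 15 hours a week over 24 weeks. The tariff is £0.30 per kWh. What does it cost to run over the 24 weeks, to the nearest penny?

£66.96

Runtime = 15 h/week × 24 weeks = 360 h
Energy = 0.62 kW × 360 h = 223.2 kWh
Cost = 223.2 kWh × £0.30/kWh = £66.96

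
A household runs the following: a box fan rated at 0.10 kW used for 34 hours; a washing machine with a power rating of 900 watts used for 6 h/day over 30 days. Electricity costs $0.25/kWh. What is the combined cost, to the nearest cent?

$41.35

box fan: 0.1 kW × 34 h = 3.4 kWh
washing machine: Runtime = 6 h/day × 30 days = 180 h
washing machine: 0.9 kW × 180 h = 162 kWh
Total energy = 165.4 kWh
Cost = 165.4 × $0.25 = $41.35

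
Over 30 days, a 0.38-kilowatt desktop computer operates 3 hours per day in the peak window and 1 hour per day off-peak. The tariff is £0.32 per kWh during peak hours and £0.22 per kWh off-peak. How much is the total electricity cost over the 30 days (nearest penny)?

Peak energy = 0.38 kW × 3 h × 30 = 34.2 kWh
Off-peak energy = 0.38 kW × 1 h × 30 = 11.4 kWh
Cost = 34.2 × £0.32 + 11.4 × £0.22 = £10.944 + £2.508 = £13.45

£13.45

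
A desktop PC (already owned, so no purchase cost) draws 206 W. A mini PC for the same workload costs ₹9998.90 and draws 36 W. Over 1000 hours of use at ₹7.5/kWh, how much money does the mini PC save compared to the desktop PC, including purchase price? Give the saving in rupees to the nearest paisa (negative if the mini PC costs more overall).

desktop PC: ₹0.00 + (206/1000) kW × 1000 h × ₹7.5 = ₹0.00 + ₹1545 = ₹1545
mini PC: ₹9998.90 + (36/1000) kW × 1000 h × ₹7.5 = ₹9998.90 + ₹270 = ₹10268.9
Saving = ₹1545 − ₹10268.9 = −₹8723.9

-₹8723.90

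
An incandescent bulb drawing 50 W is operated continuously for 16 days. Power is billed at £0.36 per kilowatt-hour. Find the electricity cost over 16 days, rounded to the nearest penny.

Runtime = 24 h × 16 = 384 h
Energy = 0.05 kW × 384 h = 19.2 kWh
Cost = 19.2 kWh × £0.36/kWh = £6.91

£6.91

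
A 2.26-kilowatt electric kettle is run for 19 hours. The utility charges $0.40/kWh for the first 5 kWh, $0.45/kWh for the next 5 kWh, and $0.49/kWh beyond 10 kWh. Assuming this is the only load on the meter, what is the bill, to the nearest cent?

$20.39

Energy = 2.26 kW × 19 h = 42.94 kWh
Tier 1 (0–5 kWh): 5 × $0.40 = $2
Tier 2 (5–10 kWh): 5 × $0.45 = $2.25
Above 10 kWh: 32.94 × $0.49 = $16.1406
Bill = $20.39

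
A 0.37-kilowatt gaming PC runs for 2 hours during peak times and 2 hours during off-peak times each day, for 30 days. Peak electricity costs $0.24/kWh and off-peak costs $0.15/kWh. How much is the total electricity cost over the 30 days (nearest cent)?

Peak energy = 0.37 kW × 2 h × 30 = 22.2 kWh
Off-peak energy = 0.37 kW × 2 h × 30 = 22.2 kWh
Cost = 22.2 × $0.24 + 22.2 × $0.15 = $5.328 + $3.33 = $8.66

$8.66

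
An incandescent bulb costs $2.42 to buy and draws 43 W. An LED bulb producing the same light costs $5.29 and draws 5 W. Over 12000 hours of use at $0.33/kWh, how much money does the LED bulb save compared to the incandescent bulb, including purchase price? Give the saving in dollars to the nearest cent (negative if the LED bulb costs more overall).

$147.61

incandescent bulb: $2.42 + (43/1000) kW × 12000 h × $0.33 = $2.42 + $170.28 = $172.7
LED bulb: $5.29 + (5/1000) kW × 12000 h × $0.33 = $5.29 + $19.8 = $25.09
Saving = $172.7 − $25.09 = $147.61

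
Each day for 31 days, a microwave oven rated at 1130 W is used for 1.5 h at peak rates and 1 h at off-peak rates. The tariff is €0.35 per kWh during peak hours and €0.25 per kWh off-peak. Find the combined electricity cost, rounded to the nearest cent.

€27.15

Peak energy = 1.13 kW × 1.5 h × 31 = 52.545 kWh
Off-peak energy = 1.13 kW × 1 h × 31 = 35.03 kWh
Cost = 52.545 × €0.35 + 35.03 × €0.25 = €18.39075 + €8.7575 = €27.15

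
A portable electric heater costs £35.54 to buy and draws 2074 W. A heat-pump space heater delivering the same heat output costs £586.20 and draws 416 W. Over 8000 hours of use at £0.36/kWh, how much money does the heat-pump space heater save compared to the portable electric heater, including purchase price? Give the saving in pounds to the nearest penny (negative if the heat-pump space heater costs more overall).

portable electric heater: £35.54 + (2074/1000) kW × 8000 h × £0.36 = £35.54 + £5973.12 = £6008.66
heat-pump space heater: £586.20 + (416/1000) kW × 8000 h × £0.36 = £586.20 + £1198.08 = £1784.28
Saving = £6008.66 − £1784.28 = £4224.38

£4224.38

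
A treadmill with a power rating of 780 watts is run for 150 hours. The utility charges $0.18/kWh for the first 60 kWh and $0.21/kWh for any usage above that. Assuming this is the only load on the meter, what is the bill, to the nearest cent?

Energy = 0.78 kW × 150 h = 117 kWh
Tier 1 (0–60 kWh): 60 × $0.18 = $10.8
Above 60 kWh: 57 × $0.21 = $11.97
Bill = $22.77

$22.77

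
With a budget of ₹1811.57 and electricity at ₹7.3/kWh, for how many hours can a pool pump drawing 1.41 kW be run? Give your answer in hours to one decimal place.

176.0 h

Energy available = ₹1811.57 ÷ ₹7.3/kWh = 248.1603 kWh
Hours = 248.1603 kWh ÷ 1.41 kW = 176.0 h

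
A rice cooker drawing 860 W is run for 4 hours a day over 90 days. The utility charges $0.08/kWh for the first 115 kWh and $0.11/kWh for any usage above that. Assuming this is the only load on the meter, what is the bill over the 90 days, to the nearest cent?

Runtime = 4 h/day × 90 days = 360 h
Energy = 0.86 kW × 360 h = 309.6 kWh
Tier 1 (0–115 kWh): 115 × $0.08 = $9.2
Above 115 kWh: 194.6 × $0.11 = $21.406
Bill = $30.61

$30.61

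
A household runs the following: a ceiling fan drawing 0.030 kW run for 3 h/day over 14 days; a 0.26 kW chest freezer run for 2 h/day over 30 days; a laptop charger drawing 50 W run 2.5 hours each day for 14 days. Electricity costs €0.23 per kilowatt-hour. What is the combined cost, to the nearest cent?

ceiling fan: Runtime = 3 h/day × 14 days = 42 h
ceiling fan: 0.03 kW × 42 h = 1.26 kWh
chest freezer: Runtime = 2 h/day × 30 days = 60 h
chest freezer: 0.26 kW × 60 h = 15.6 kWh
laptop charger: Runtime = 2.5 h/day × 14 days = 35 h
laptop charger: 0.05 kW × 35 h = 1.75 kWh
Total energy = 18.61 kWh
Cost = 18.61 × €0.23 = €4.28

€4.28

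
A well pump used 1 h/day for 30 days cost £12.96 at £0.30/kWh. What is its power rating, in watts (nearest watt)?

Energy = £12.96 ÷ £0.30/kWh = 43.2 kWh
Runtime = 1 h/day × 30 days = 30 h
Power = 43.2 kWh ÷ 30 h = 1.44 kW = 1440 W

1440 W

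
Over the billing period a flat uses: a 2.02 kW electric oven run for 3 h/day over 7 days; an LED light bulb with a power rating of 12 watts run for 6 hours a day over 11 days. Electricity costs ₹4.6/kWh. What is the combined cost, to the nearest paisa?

electric oven: Runtime = 3 h/day × 7 days = 21 h
electric oven: 2.02 kW × 21 h = 42.42 kWh
LED light bulb: Runtime = 6 h/day × 11 days = 66 h
LED light bulb: 0.012 kW × 66 h = 0.792 kWh
Total energy = 43.212 kWh
Cost = 43.212 × ₹4.6 = ₹198.78

₹198.78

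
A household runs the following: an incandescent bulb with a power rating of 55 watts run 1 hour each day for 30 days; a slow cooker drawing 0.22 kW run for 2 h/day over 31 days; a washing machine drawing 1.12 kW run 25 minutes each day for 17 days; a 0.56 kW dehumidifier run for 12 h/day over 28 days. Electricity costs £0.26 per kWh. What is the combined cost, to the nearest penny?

£54.96

incandescent bulb: Runtime = 1 h/day × 30 days = 30 h
incandescent bulb: 0.055 kW × 30 h = 1.65 kWh
slow cooker: Runtime = 2 h/day × 31 days = 62 h
slow cooker: 0.22 kW × 62 h = 13.64 kWh
washing machine: Runtime = 25 min × 17 = 425 min = 7.083333… h
washing machine: 1.12 kW × 7.083333… h = 7.933333… kWh
dehumidifier: Runtime = 12 h/day × 28 days = 336 h
dehumidifier: 0.56 kW × 336 h = 188.16 kWh
Total energy = 211.383333… kWh
Cost = 211.383333… × £0.26 = £54.96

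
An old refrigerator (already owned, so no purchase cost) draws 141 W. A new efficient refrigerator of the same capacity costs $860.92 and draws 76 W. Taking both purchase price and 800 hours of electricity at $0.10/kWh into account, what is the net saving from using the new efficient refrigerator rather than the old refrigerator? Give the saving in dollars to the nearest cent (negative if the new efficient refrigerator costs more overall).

old refrigerator: $0.00 + (141/1000) kW × 800 h × $0.10 = $0.00 + $11.28 = $11.28
new efficient refrigerator: $860.92 + (76/1000) kW × 800 h × $0.10 = $860.92 + $6.08 = $867
Saving = $11.28 − $867 = −$855.72

-$855.72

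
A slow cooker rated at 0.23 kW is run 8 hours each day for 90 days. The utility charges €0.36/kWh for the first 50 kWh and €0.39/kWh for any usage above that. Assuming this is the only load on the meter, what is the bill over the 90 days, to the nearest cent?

€63.08

Runtime = 8 h/day × 90 days = 720 h
Energy = 0.23 kW × 720 h = 165.6 kWh
Tier 1 (0–50 kWh): 50 × €0.36 = €18
Above 50 kWh: 115.6 × €0.39 = €45.084
Bill = €63.08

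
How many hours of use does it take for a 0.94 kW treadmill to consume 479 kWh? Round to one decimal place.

509.6 h

Hours = 479 kWh ÷ 0.94 kW = 509.6 h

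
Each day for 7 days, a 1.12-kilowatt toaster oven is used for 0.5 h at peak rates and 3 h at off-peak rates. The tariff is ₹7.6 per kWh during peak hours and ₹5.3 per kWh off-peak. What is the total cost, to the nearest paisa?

₹154.45

Peak energy = 1.12 kW × 0.5 h × 7 = 3.92 kWh
Off-peak energy = 1.12 kW × 3 h × 7 = 23.52 kWh
Cost = 3.92 × ₹7.6 + 23.52 × ₹5.3 = ₹29.792 + ₹124.656 = ₹154.45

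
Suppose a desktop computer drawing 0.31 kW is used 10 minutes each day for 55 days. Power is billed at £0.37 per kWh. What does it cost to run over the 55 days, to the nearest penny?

Runtime = 10 min × 55 = 550 min = 9.166666… h
Energy = 0.31 kW × 9.166666… h = 2.841666… kWh
Cost = 2.841666… kWh × £0.37/kWh = £1.05

£1.05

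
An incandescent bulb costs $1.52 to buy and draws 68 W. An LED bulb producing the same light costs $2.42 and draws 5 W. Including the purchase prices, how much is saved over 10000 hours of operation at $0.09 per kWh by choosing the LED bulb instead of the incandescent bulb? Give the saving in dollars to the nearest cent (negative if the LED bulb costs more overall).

incandescent bulb: $1.52 + (68/1000) kW × 10000 h × $0.09 = $1.52 + $61.2 = $62.72
LED bulb: $2.42 + (5/1000) kW × 10000 h × $0.09 = $2.42 + $4.5 = $6.92
Saving = $62.72 − $6.92 = $55.8

$55.80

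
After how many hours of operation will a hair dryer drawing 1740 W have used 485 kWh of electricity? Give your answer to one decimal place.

Hours = 485 kWh ÷ 1.74 kW = 278.7 h

278.7 h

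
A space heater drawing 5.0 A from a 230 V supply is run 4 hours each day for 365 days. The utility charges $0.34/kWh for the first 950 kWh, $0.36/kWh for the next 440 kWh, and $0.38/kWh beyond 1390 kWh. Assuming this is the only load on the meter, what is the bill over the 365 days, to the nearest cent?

Power = 5.0 A × 230 V = 1150 W = 1.15 kW
Runtime = 4 h/day × 365 days = 1460 h
Energy = 1.15 kW × 1460 h = 1679 kWh
Tier 1 (0–950 kWh): 950 × $0.34 = $323
Tier 2 (950–1390 kWh): 440 × $0.36 = $158.4
Above 1390 kWh: 289 × $0.38 = $109.82
Bill = $591.22

$591.22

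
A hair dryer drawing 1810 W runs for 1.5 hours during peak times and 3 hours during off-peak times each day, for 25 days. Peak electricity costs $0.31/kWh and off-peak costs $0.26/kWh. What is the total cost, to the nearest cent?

Peak energy = 1.81 kW × 1.5 h × 25 = 67.875 kWh
Off-peak energy = 1.81 kW × 3 h × 25 = 135.75 kWh
Cost = 67.875 × $0.31 + 135.75 × $0.26 = $21.04125 + $35.295 = $56.34

$56.34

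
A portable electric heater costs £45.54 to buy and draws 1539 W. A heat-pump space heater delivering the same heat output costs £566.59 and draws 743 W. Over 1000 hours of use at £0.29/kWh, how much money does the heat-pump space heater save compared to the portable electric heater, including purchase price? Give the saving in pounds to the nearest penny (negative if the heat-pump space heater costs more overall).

-£290.21

portable electric heater: £45.54 + (1539/1000) kW × 1000 h × £0.29 = £45.54 + £446.31 = £491.85
heat-pump space heater: £566.59 + (743/1000) kW × 1000 h × £0.29 = £566.59 + £215.47 = £782.06
Saving = £491.85 − £782.06 = −£290.21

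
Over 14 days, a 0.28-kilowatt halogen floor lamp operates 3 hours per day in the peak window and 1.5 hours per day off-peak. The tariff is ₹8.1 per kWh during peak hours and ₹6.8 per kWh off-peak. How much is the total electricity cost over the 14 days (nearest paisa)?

Peak energy = 0.28 kW × 3 h × 14 = 11.76 kWh
Off-peak energy = 0.28 kW × 1.5 h × 14 = 5.88 kWh
Cost = 11.76 × ₹8.1 + 5.88 × ₹6.8 = ₹95.256 + ₹39.984 = ₹135.24

₹135.24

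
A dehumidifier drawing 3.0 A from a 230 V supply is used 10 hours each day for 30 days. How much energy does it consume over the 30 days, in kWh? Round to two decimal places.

Power = 3.0 A × 230 V = 690 W = 0.69 kW
Runtime = 10 h/day × 30 days = 300 h
Energy = 0.69 kW × 300 h = 207 kWh

207.00 kWh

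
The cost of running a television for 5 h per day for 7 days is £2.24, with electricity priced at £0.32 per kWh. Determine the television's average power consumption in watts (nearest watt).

Energy = £2.24 ÷ £0.32/kWh = 7 kWh
Runtime = 5 h/day × 7 days = 35 h
Power = 7 kWh ÷ 35 h = 0.2 kW = 200 W

200 W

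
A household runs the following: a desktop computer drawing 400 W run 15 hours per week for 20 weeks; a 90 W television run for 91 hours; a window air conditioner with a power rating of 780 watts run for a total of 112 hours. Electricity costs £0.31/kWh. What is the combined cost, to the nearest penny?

£66.82

desktop computer: Runtime = 15 h/week × 20 weeks = 300 h
desktop computer: 0.4 kW × 300 h = 120 kWh
television: 0.09 kW × 91 h = 8.19 kWh
window air conditioner: 0.78 kW × 112 h = 87.36 kWh
Total energy = 215.55 kWh
Cost = 215.55 × £0.31 = £66.82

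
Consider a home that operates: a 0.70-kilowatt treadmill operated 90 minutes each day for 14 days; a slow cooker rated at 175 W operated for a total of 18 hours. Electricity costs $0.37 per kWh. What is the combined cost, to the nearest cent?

treadmill: Runtime = 90 min × 14 = 1260 min = 21 h
treadmill: 0.7 kW × 21 h = 14.7 kWh
slow cooker: 0.175 kW × 18 h = 3.15 kWh
Total energy = 17.85 kWh
Cost = 17.85 × $0.37 = $6.60

$6.60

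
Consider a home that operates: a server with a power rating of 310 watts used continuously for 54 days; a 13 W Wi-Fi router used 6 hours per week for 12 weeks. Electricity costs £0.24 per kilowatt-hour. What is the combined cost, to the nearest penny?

server: Runtime = 24 h × 54 = 1296 h
server: 0.31 kW × 1296 h = 401.76 kWh
Wi-Fi router: Runtime = 6 h/week × 12 weeks = 72 h
Wi-Fi router: 0.013 kW × 72 h = 0.936 kWh
Total energy = 402.696 kWh
Cost = 402.696 × £0.24 = £96.65

£96.65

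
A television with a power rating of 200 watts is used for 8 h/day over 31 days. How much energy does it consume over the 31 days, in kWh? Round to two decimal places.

Runtime = 8 h/day × 31 days = 248 h
Energy = 0.2 kW × 248 h = 49.6 kWh

49.60 kWh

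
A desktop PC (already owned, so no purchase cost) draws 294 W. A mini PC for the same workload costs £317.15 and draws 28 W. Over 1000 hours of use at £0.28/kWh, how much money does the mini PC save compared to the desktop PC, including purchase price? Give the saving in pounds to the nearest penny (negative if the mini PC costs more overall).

-£242.67

desktop PC: £0.00 + (294/1000) kW × 1000 h × £0.28 = £0.00 + £82.32 = £82.32
mini PC: £317.15 + (28/1000) kW × 1000 h × £0.28 = £317.15 + £7.84 = £324.99
Saving = £82.32 − £324.99 = −£242.67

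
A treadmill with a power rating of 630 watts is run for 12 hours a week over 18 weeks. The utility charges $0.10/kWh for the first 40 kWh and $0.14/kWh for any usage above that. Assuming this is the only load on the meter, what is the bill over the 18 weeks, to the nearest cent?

$17.45

Runtime = 12 h/week × 18 weeks = 216 h
Energy = 0.63 kW × 216 h = 136.08 kWh
Tier 1 (0–40 kWh): 40 × $0.10 = $4
Above 40 kWh: 96.08 × $0.14 = $13.4512
Bill = $17.45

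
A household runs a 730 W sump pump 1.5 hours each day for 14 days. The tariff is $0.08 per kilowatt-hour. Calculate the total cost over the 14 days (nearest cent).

Runtime = 1.5 h/day × 14 days = 21 h
Energy = 0.73 kW × 21 h = 15.33 kWh
Cost = 15.33 kWh × $0.08/kWh = $1.23

$1.23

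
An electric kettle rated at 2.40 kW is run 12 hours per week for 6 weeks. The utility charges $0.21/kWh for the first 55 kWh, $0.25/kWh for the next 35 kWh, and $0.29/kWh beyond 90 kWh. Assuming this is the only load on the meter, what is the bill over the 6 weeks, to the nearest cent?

$44.31

Runtime = 12 h/week × 6 weeks = 72 h
Energy = 2.4 kW × 72 h = 172.8 kWh
Tier 1 (0–55 kWh): 55 × $0.21 = $11.55
Tier 2 (55–90 kWh): 35 × $0.25 = $8.75
Above 90 kWh: 82.8 × $0.29 = $24.012
Bill = $44.31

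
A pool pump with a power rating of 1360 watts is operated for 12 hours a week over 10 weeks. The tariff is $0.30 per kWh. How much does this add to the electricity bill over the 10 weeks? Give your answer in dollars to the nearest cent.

Runtime = 12 h/week × 10 weeks = 120 h
Energy = 1.36 kW × 120 h = 163.2 kWh
Cost = 163.2 kWh × $0.30/kWh = $48.96

$48.96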